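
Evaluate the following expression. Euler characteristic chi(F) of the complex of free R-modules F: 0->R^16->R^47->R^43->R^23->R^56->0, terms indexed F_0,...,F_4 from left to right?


chi = sum (-1)^i * rank:
(-1)^0*16=16
(-1)^1*47=-47
(-1)^2*43=43
(-1)^3*23=-23
(-1)^4*56=56
chi=45


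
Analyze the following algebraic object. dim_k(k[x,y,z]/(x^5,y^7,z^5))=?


Basis: x^iy^jz^k, i<5,j<7,k<5
5*7*5=175


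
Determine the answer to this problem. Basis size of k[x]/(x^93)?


Basis: 1,x,...,x^92
dim=93


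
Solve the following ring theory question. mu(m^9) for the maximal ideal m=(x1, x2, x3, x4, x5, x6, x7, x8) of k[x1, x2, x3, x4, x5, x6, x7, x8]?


Graded Nakayama: mu(m^d) = dim_k (m^d/m^(d+1)) = #degree-9 monomials in 8 vars
C(n+d-1,d)=C(16,9)=11440


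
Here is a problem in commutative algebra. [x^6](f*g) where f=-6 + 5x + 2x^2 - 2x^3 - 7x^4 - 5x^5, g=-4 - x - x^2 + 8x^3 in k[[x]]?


[x^6] = sum a_i*b_j, i+j=6
  -2*8=-16
  -7*-1=7
  -5*-1=5
Sum=-4


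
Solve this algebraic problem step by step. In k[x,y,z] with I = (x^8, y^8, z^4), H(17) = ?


Need i<8, j<8, k<4 with i+j+k=17.
For each i, j ranges over max(0,17-i-3)..min(7,17-i):
  i=0: j in [14,7] -> 0
  i=1: j in [13,7] -> 0
  i=2: j in [12,7] -> 0
  i=3: j in [11,7] -> 0
  i=4: j in [10,7] -> 0
  i=5: j in [9,7] -> 0
  i=6: j in [8,7] -> 0
  i=7: j in [7,7] -> 1
H(17) = 0+0+0+0+0+0+0+1 = 1


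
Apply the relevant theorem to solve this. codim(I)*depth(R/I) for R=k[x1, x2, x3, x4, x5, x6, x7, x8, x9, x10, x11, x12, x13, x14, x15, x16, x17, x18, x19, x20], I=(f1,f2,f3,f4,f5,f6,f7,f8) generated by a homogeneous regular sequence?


codim=8, depth=dim(R/I)=20-8=12
Product=8*12=96


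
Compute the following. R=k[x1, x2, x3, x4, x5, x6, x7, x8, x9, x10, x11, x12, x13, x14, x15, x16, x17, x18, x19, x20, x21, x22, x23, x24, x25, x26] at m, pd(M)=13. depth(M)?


pd+depth=depth(R)=26
depth=26-13=13


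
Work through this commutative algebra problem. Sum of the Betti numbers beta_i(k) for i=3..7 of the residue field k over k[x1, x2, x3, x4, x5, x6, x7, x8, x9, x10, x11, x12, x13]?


Koszul resolution: beta_i(k)=C(n,i), n=13
C(13,3)=286, C(13,4)=715, C(13,5)=1287, C(13,6)=1716, C(13,7)=1716
Sum=5720


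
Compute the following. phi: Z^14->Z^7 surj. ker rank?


rank(ker) = 14-7 = 7


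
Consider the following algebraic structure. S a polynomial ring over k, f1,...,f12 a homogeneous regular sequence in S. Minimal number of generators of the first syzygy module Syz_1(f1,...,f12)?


Regular sequence => Koszul complex is the minimal free resolution.
Syz_1 minimally generated by Koszul relations f_i*e_j - f_j*e_i (i<j): mu(Syz_1) = beta_2 = C(m,2) = m(m-1)/2
m=12
12*11/2 = 66


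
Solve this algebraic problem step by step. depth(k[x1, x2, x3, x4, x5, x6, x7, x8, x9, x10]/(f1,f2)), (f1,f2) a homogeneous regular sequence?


depth(R)=10
depth(R/I)=10-2=8


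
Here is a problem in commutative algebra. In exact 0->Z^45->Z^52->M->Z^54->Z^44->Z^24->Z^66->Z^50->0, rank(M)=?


Alt sum=0:
(-1)^0*45 + (-1)^1*52 + (-1)^2*? + (-1)^3*54 + (-1)^4*44 + (-1)^5*24 + (-1)^6*66 + (-1)^7*50=0
rank(M)=25


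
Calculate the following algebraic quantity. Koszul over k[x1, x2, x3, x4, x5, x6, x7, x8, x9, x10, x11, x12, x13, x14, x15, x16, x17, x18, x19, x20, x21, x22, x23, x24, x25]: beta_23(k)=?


C(n,i)=C(25,23)=300


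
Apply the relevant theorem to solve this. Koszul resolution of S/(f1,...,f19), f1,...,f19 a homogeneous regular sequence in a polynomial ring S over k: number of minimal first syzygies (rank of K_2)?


Regular sequence => Koszul complex is the minimal free resolution.
Syz_1 minimally generated by Koszul relations f_i*e_j - f_j*e_i (i<j): mu(Syz_1) = beta_2 = C(m,2) = m(m-1)/2
m=19
19*18/2 = 171


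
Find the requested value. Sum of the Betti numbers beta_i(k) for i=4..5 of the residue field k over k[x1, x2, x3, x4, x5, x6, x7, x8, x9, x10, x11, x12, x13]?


Koszul resolution: beta_i(k)=C(n,i), n=13
C(13,4)=715, C(13,5)=1287
Sum=2002


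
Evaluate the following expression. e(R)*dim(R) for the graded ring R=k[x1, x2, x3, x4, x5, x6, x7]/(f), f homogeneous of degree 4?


e(R)=deg(f)=4, dim(R)=7-1=6
e*dim=4*6=24


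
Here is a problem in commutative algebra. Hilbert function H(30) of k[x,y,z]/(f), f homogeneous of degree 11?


C(32,2)-C(21,2)=496-210=286


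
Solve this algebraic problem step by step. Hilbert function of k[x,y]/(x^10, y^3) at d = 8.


k[x,y], I = (x^10, y^3), d = 8
Need i < 10 and d-i < 3.
Range: 6 <= i <= 8.
H(8) = 3


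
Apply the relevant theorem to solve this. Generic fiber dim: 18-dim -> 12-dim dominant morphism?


dim(fiber)=dim(X)-dim(Y)=18-12=6


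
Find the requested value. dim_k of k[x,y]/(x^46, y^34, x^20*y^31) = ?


k[x,y]/I, I = (x^46, y^34, x^20*y^31)
Rect: 46x34=1564. Corner: (46-20)x(34-31)=78.
dim = 1564-78 = 1486


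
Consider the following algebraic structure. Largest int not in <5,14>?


gcd(5,14)=1 => F=ab-a-b=5*14-5-14=70-19=51


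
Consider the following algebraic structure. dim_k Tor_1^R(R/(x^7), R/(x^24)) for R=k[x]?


Tor_1(R/I,R/J)=(I cap J)/IJ=(x^24)/(x^31)
dim=31-24=min(7,24)=7


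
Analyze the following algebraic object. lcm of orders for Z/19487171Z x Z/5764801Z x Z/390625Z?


Exponent = lcm of the cyclic orders; pairwise coprime => product.
11^7*7^8*5^8=19487171*5764801*390625=43882680807801171875


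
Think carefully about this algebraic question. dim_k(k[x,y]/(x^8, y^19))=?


Basis: x^i*y^j, i<8, j<19
8*19=152


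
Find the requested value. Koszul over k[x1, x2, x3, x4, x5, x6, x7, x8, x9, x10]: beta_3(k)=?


C(n,i)=C(10,3)=120


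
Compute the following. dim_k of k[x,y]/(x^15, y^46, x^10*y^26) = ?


k[x,y]/I, I = (x^15, y^46, x^10*y^26)
Rect: 15x46=690. Corner: (15-10)x(46-26)=100.
dim = 690-100 = 590


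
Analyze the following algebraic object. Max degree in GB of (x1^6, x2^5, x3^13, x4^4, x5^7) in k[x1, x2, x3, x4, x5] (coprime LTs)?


Pure powers, coprime LTs => already GB.
Degrees: 6, 5, 13, 4, 7
Max=13


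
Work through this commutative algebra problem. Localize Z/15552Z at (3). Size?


3-primary part: 15552=3^5*64
Size=3^5=243


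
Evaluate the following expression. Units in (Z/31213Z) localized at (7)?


Local ring = Z/2401Z.
phi(2401) = 7^3*(7-1) = 2058


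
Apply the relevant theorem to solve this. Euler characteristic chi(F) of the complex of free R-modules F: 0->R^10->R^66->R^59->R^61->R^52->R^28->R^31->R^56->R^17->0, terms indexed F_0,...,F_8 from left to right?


chi = sum (-1)^i * rank:
(-1)^0*10=10
(-1)^1*66=-66
(-1)^2*59=59
(-1)^3*61=-61
(-1)^4*52=52
(-1)^5*28=-28
(-1)^6*31=31
(-1)^7*56=-56
(-1)^8*17=17
chi=-42


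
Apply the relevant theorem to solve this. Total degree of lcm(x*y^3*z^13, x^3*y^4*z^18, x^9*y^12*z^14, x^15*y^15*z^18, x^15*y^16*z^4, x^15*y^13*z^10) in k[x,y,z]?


lcm = componentwise max:
x: max(1,3,9,15,15,15)=15
y: max(3,4,12,15,16,13)=16
z: max(13,18,14,18,4,10)=18
Total=15+16+18=49


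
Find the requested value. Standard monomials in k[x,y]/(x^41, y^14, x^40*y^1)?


k[x,y]/I, I = (x^41, y^14, x^40*y^1)
Rect: 41x14=574. Corner: (41-40)x(14-1)=13.
dim = 574-13 = 561


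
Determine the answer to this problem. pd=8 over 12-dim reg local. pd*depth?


pd+depth=12
depth=12-8=4
pd*depth=8*4=32


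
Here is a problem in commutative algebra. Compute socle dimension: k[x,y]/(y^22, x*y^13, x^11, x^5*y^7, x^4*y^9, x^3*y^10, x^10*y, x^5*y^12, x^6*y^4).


Socle = ann(m) = span of standard monomials u with x*u, y*u in I (staircase corners).
Redundant generators: x^5*y^12
Minimal generators: x^11, x^10*y, x^6*y^4, x^5*y^7, x^4*y^9, x^3*y^10, x*y^13, y^22
Corners: y^21, x^2y^12, x^3y^9, x^4y^8, x^5y^6, x^9y^3, x^10
Socle dim=7


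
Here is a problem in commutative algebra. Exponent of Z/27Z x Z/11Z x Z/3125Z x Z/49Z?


Exponent = lcm of the cyclic orders; pairwise coprime => product.
3^3*11^1*5^5*7^2=27*11*3125*49=45478125


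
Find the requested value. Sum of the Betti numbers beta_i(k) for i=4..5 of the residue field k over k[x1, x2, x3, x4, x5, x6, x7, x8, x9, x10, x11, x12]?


Koszul resolution: beta_i(k)=C(n,i), n=12
C(12,4)=495, C(12,5)=792
Sum=1287


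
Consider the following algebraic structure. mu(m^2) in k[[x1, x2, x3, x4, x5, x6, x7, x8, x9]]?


C(n+d-1,d)=C(10,2)=45


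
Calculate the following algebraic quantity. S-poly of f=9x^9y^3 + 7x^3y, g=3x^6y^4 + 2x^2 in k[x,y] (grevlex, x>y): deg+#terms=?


LT(f)=9x^9y^3, LT(g)=3x^6y^4
lcm(LM)=x^9y^4
S(f,g) (scaled by 27 to clear denominators) = 3y*f - 9x^3*g = -18x^5 + 21x^3y^2
2 terms, deg 5.
5+2=7


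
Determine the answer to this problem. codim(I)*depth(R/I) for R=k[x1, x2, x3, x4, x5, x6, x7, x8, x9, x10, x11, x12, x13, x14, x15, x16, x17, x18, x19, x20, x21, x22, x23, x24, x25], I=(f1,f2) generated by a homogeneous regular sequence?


codim=2, depth=dim(R/I)=25-2=23
Product=2*23=46


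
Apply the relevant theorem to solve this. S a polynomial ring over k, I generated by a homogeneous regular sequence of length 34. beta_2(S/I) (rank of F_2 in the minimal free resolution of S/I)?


Regular sequence => Koszul complex is the minimal free resolution.
Syz_1 minimally generated by Koszul relations f_i*e_j - f_j*e_i (i<j): mu(Syz_1) = beta_2 = C(m,2) = m(m-1)/2
m=34
34*33/2 = 561


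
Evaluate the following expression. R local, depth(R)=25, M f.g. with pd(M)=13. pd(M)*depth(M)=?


pd+depth=25
depth=25-13=12
pd*depth=13*12=156


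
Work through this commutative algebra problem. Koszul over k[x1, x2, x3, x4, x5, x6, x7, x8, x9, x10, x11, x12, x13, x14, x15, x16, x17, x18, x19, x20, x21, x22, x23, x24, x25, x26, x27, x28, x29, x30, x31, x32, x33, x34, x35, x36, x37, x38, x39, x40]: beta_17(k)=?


C(n,i)=C(40,17)=88732378800


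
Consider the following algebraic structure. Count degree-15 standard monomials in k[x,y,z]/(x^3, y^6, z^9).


Need i<3, j<6, k<9 with i+j+k=15.
For each i, j ranges over max(0,15-i-8)..min(5,15-i):
  i=0: j in [7,5] -> 0
  i=1: j in [6,5] -> 0
  i=2: j in [5,5] -> 1
H(15) = 0+0+1 = 1


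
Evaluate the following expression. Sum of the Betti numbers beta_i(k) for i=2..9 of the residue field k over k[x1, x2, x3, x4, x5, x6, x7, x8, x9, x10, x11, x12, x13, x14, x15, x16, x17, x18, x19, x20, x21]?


Koszul resolution: beta_i(k)=C(n,i), n=21
C(21,2)=210, C(21,3)=1330, C(21,4)=5985, C(21,5)=20349, C(21,6)=54264, C(21,7)=116280, C(21,8)=203490, C(21,9)=293930
Sum=695838


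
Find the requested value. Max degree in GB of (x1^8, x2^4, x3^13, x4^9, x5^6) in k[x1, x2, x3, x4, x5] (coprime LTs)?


Pure powers, coprime LTs => already GB.
Degrees: 8, 4, 13, 9, 6
Max=13


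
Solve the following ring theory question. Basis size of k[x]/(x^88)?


Basis: 1,x,...,x^87
dim=88


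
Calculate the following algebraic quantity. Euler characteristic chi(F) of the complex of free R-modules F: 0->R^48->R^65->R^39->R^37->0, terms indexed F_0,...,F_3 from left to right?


chi = sum (-1)^i * rank:
(-1)^0*48=48
(-1)^1*65=-65
(-1)^2*39=39
(-1)^3*37=-37
chi=-15


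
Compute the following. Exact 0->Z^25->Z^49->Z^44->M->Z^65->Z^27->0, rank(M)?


Alt sum=0:
(-1)^0*25 + (-1)^1*49 + (-1)^2*44 + (-1)^3*? + (-1)^4*65 + (-1)^5*27=0
rank(M)=58


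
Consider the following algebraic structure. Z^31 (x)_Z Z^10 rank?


rank(M(x)N) = rank(M)*rank(N)
31*10 = 310


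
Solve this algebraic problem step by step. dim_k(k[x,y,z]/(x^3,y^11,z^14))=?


Basis: x^iy^jz^k, i<3,j<11,k<14
3*11*14=462


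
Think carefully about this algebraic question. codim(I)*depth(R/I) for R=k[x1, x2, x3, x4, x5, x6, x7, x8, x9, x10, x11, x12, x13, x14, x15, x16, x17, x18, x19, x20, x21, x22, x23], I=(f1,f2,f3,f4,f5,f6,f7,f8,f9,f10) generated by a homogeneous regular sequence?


codim=10, depth=dim(R/I)=23-10=13
Product=10*13=130


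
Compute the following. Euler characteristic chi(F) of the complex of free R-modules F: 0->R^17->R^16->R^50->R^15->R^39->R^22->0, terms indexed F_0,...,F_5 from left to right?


chi = sum (-1)^i * rank:
(-1)^0*17=17
(-1)^1*16=-16
(-1)^2*50=50
(-1)^3*15=-15
(-1)^4*39=39
(-1)^5*22=-22
chi=53


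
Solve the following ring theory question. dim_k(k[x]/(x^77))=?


Basis: 1,x,...,x^76
dim=77


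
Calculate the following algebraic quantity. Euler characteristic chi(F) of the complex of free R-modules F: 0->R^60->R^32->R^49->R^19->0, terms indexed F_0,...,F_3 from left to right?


chi = sum (-1)^i * rank:
(-1)^0*60=60
(-1)^1*32=-32
(-1)^2*49=49
(-1)^3*19=-19
chi=58


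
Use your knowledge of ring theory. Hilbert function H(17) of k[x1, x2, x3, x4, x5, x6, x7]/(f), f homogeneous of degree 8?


C(23,6)-C(15,6)=100947-5005=95942


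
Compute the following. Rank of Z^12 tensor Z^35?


rank(M(x)N) = rank(M)*rank(N)
12*35 = 420


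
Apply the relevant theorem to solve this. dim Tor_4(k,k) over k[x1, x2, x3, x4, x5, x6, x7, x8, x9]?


Koszul: C(n,i)=C(9,4)=126


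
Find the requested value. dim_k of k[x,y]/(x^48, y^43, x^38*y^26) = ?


k[x,y]/I, I = (x^48, y^43, x^38*y^26)
Rect: 48x43=2064. Corner: (48-38)x(43-26)=170.
dim = 2064-170 = 1894


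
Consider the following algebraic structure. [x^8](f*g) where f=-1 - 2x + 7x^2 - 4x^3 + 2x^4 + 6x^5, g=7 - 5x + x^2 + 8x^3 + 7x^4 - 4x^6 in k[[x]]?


[x^8] = sum a_i*b_j, i+j=8
  7*-4=-28
  2*7=14
  6*8=48
Sum=34


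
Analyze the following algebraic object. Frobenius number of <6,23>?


gcd(6,23)=1 => F=ab-a-b=6*23-6-23=138-29=109


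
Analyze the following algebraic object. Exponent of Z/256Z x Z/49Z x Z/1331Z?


Exponent = lcm of the cyclic orders; pairwise coprime => product.
2^8*7^2*11^3=256*49*1331=16696064


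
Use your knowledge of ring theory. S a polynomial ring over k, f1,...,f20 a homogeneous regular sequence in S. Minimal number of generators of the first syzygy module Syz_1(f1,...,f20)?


Regular sequence => Koszul complex is the minimal free resolution.
Syz_1 minimally generated by Koszul relations f_i*e_j - f_j*e_i (i<j): mu(Syz_1) = beta_2 = C(m,2) = m(m-1)/2
m=20
20*19/2 = 190


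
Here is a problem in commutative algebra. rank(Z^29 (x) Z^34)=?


rank(M(x)N) = rank(M)*rank(N)
29*34 = 986


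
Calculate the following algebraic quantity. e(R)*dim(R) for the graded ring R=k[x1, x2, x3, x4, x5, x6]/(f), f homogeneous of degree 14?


e(R)=deg(f)=14, dim(R)=6-1=5
e*dim=14*5=70


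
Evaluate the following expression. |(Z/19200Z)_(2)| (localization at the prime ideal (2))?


2-primary part: 19200=2^8*75
Size=2^8=256


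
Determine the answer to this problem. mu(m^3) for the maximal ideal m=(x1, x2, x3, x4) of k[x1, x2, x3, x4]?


Graded Nakayama: mu(m^d) = dim_k (m^d/m^(d+1)) = #degree-3 monomials in 4 vars
C(n+d-1,d)=C(6,3)=20


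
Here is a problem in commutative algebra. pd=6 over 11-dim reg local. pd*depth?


pd+depth=11
depth=11-6=5
pd*depth=6*5=30


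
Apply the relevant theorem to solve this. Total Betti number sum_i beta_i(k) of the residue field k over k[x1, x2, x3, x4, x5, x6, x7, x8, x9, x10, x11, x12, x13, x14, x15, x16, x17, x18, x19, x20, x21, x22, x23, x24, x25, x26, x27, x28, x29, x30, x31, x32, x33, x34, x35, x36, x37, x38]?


Koszul resolution: beta_i(k)=C(n,i), n=38
sum_i C(38,i) = 2^38 = 274877906944


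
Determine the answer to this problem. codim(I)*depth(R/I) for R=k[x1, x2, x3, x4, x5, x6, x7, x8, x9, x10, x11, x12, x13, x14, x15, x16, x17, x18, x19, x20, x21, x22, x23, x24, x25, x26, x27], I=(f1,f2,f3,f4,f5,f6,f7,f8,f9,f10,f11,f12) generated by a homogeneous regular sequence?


codim=12, depth=dim(R/I)=27-12=15
Product=12*15=180


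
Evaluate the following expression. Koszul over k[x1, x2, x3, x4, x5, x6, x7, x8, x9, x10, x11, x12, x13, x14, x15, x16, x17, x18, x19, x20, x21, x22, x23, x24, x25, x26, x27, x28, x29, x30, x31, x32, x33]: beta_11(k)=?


C(n,i)=C(33,11)=193536720


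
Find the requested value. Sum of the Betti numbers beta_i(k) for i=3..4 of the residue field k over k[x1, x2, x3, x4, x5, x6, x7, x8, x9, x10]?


Koszul resolution: beta_i(k)=C(n,i), n=10
C(10,3)=120, C(10,4)=210
Sum=330


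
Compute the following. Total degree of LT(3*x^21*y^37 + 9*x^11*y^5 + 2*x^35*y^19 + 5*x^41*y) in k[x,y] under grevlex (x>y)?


LT: 3*x^21*y^37
deg_x=21, deg_y=37
Total=21+37=58


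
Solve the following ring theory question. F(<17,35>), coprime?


gcd(17,35)=1 => F=ab-a-b=17*35-17-35=595-52=543


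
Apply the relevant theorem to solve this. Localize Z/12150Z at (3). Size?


3-primary part: 12150=3^5*50
Size=3^5=243


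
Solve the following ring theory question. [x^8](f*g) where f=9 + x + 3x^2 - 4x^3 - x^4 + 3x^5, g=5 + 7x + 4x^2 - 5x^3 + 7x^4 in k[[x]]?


[x^8] = sum a_i*b_j, i+j=8
  -1*7=-7
  3*-5=-15
Sum=-22


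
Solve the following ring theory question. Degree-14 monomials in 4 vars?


C(d+n-1,n-1)=C(17,3)=680


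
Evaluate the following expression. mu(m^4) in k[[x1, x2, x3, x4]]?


C(n+d-1,d)=C(7,4)=35


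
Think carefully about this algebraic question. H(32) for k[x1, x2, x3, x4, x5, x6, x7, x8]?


C(d+n-1,n-1)=C(39,7)=15380937


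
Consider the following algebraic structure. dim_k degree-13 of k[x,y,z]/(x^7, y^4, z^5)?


Need i<7, j<4, k<5 with i+j+k=13.
For each i, j ranges over max(0,13-i-4)..min(3,13-i):
  i=0: j in [9,3] -> 0
  i=1: j in [8,3] -> 0
  i=2: j in [7,3] -> 0
  i=3: j in [6,3] -> 0
  i=4: j in [5,3] -> 0
  i=5: j in [4,3] -> 0
  i=6: j in [3,3] -> 1
H(13) = 0+0+0+0+0+0+1 = 1


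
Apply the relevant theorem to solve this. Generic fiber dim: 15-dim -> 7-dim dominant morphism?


dim(fiber)=dim(X)-dim(Y)=15-7=8


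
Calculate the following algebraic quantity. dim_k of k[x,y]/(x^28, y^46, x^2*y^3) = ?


k[x,y]/I, I = (x^28, y^46, x^2*y^3)
Rect: 28x46=1288. Corner: (28-2)x(46-3)=1118.
dim = 1288-1118 = 170


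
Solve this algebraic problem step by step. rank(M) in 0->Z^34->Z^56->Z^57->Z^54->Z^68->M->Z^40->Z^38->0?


Alt sum=0:
(-1)^0*34 + (-1)^1*56 + (-1)^2*57 + (-1)^3*54 + (-1)^4*68 + (-1)^5*? + (-1)^6*40 + (-1)^7*38=0
rank(M)=51


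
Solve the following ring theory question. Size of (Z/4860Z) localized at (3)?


3-primary part: 4860=3^5*20
Size=3^5=243


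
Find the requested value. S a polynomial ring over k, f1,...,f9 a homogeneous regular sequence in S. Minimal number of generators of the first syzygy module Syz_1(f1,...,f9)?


Regular sequence => Koszul complex is the minimal free resolution.
Syz_1 minimally generated by Koszul relations f_i*e_j - f_j*e_i (i<j): mu(Syz_1) = beta_2 = C(m,2) = m(m-1)/2
m=9
9*8/2 = 36


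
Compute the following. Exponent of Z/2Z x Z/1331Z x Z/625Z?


Exponent = lcm of the cyclic orders; pairwise coprime => product.
2^1*11^3*5^4=2*1331*625=1663750


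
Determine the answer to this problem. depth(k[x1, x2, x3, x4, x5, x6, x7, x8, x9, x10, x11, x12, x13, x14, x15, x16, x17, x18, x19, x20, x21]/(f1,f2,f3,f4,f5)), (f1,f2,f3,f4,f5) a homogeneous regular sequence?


depth(R)=21
depth(R/I)=21-5=16


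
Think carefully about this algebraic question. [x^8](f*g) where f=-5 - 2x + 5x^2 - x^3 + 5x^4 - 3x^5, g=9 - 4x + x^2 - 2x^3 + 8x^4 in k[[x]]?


[x^8] = sum a_i*b_j, i+j=8
  5*8=40
  -3*-2=6
Sum=46


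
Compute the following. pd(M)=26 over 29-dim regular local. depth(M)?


pd+depth=depth(R)=29
depth=29-26=3


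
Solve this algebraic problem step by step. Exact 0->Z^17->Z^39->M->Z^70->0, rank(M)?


Alt sum=0:
(-1)^0*17 + (-1)^1*39 + (-1)^2*? + (-1)^3*70=0
rank(M)=92


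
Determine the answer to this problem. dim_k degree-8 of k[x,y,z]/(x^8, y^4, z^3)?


Need i<8, j<4, k<3 with i+j+k=8.
For each i, j ranges over max(0,8-i-2)..min(3,8-i):
  i=0: j in [6,3] -> 0
  i=1: j in [5,3] -> 0
  i=2: j in [4,3] -> 0
  i=3: j in [3,3] -> 1
  i=4: j in [2,3] -> 2
  i=5: j in [1,3] -> 3
  i=6: j in [0,2] -> 3
  i=7: j in [0,1] -> 2
H(8) = 0+0+0+1+2+3+3+2 = 11


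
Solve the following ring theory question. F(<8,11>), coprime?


gcd(8,11)=1 => F=ab-a-b=8*11-8-11=88-19=69


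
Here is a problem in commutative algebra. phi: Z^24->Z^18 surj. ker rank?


rank(ker) = 24-18 = 6


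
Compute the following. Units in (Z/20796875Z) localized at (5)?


Local ring = Z/15625Z.
phi(15625) = 5^5*(5-1) = 12500


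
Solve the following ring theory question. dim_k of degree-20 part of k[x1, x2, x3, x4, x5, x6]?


C(d+n-1,n-1)=C(25,5)=53130


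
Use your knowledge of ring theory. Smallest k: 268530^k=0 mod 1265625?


268530^k mod 1265625:
k=1: 268530
k=2: 642150
k=3: 195750
k=4: 810000
k=5: 253125
k=6: 0
First zero at k = 6


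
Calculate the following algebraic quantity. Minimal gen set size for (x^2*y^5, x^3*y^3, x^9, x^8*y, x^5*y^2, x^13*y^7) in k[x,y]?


Remove redundant (divisible by others).
x^13*y^7 redundant.
Min: x^9, x^8*y, x^5*y^2, x^3*y^3, x^2*y^5
Count=5


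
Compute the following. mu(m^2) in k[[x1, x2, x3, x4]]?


C(n+d-1,d)=C(5,2)=10


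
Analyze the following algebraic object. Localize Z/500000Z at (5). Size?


5-primary part: 500000=5^6*32
Size=5^6=15625


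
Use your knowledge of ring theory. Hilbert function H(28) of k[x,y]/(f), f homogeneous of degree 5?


H(t)=d for t>=d-1.
d=5, t=28
H(28)=5


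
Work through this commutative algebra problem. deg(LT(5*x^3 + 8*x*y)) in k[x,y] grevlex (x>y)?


LT: 5*x^3
deg_x=3, deg_y=0
Total=3+0=3


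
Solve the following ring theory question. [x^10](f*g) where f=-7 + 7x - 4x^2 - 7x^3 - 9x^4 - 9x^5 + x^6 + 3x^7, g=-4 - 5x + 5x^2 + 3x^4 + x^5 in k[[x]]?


[x^10] = sum a_i*b_j, i+j=10
  -9*1=-9
  1*3=3
Sum=-6


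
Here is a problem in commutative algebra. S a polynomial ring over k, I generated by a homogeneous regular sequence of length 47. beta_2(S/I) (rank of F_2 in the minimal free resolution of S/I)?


Regular sequence => Koszul complex is the minimal free resolution.
Syz_1 minimally generated by Koszul relations f_i*e_j - f_j*e_i (i<j): mu(Syz_1) = beta_2 = C(m,2) = m(m-1)/2
m=47
47*46/2 = 1081


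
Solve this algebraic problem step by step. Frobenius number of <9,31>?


gcd(9,31)=1 => F=ab-a-b=9*31-9-31=279-40=239


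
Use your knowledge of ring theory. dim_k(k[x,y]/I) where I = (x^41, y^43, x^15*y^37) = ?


k[x,y]/I, I = (x^41, y^43, x^15*y^37)
Rect: 41x43=1763. Corner: (41-15)x(43-37)=156.
dim = 1763-156 = 1607


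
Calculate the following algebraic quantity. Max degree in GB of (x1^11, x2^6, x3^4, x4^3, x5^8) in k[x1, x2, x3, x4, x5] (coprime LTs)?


Pure powers, coprime LTs => already GB.
Degrees: 11, 6, 4, 3, 8
Max=11


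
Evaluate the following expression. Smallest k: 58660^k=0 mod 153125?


58660^k mod 153125:
k=1: 58660
k=2: 123725
k=3: 42875
k=4: 122500
k=5: 0
First zero at k = 5


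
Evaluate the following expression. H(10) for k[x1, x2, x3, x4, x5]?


C(d+n-1,n-1)=C(14,4)=1001


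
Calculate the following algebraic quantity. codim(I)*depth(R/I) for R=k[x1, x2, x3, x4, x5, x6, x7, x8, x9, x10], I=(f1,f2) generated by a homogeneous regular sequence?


codim=2, depth=dim(R/I)=10-2=8
Product=2*8=16


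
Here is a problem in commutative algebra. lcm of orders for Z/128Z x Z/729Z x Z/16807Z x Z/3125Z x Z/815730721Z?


Exponent = lcm of the cyclic orders; pairwise coprime => product.
2^7*3^6*7^5*5^5*13^8=128*729*16807*3125*815730721=3997831984040185200000


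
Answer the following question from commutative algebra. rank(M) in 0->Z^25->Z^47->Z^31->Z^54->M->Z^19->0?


Alt sum=0:
(-1)^0*25 + (-1)^1*47 + (-1)^2*31 + (-1)^3*54 + (-1)^4*? + (-1)^5*19=0
rank(M)=64


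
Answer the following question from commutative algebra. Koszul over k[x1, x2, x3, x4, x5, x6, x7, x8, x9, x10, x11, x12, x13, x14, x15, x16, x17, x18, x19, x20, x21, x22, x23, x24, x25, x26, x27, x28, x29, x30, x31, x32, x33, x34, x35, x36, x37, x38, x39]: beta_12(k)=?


C(n,i)=C(39,12)=3910797436


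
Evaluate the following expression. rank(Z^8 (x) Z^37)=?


rank(M(x)N) = rank(M)*rank(N)
8*37 = 296


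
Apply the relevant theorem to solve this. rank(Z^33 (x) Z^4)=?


rank(M(x)N) = rank(M)*rank(N)
33*4 = 132


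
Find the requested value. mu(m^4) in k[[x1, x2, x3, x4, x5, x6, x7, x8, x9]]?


C(n+d-1,d)=C(12,4)=495


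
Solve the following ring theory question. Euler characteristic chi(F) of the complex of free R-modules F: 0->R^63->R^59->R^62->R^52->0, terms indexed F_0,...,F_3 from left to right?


chi = sum (-1)^i * rank:
(-1)^0*63=63
(-1)^1*59=-59
(-1)^2*62=62
(-1)^3*52=-52
chi=14


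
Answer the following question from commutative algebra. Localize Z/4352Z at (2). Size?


2-primary part: 4352=2^8*17
Size=2^8=256


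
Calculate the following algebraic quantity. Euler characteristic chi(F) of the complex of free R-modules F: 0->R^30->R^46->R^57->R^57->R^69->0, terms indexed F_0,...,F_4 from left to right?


chi = sum (-1)^i * rank:
(-1)^0*30=30
(-1)^1*46=-46
(-1)^2*57=57
(-1)^3*57=-57
(-1)^4*69=69
chi=53


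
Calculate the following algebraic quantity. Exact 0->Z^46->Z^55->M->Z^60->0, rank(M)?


Alt sum=0:
(-1)^0*46 + (-1)^1*55 + (-1)^2*? + (-1)^3*60=0
rank(M)=69


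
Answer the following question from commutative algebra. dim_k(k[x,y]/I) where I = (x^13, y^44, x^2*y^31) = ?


k[x,y]/I, I = (x^13, y^44, x^2*y^31)
Rect: 13x44=572. Corner: (13-2)x(44-31)=143.
dim = 572-143 = 429


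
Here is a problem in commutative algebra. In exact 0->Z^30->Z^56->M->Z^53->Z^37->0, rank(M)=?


Alt sum=0:
(-1)^0*30 + (-1)^1*56 + (-1)^2*? + (-1)^3*53 + (-1)^4*37=0
rank(M)=42


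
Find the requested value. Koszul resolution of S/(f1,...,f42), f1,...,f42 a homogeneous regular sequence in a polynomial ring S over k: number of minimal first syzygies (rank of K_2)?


Regular sequence => Koszul complex is the minimal free resolution.
Syz_1 minimally generated by Koszul relations f_i*e_j - f_j*e_i (i<j): mu(Syz_1) = beta_2 = C(m,2) = m(m-1)/2
m=42
42*41/2 = 861


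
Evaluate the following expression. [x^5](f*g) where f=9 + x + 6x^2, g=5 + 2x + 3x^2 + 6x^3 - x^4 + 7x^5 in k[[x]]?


[x^5] = sum a_i*b_j, i+j=5
  9*7=63
  1*-1=-1
  6*6=36
Sum=98


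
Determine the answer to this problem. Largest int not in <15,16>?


gcd(15,16)=1 => F=ab-a-b=15*16-15-16=240-31=209


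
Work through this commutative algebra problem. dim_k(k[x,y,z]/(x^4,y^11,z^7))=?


Basis: x^iy^jz^k, i<4,j<11,k<7
4*11*7=308


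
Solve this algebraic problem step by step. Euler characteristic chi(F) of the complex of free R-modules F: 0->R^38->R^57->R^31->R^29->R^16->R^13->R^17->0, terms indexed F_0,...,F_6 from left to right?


chi = sum (-1)^i * rank:
(-1)^0*38=38
(-1)^1*57=-57
(-1)^2*31=31
(-1)^3*29=-29
(-1)^4*16=16
(-1)^5*13=-13
(-1)^6*17=17
chi=3


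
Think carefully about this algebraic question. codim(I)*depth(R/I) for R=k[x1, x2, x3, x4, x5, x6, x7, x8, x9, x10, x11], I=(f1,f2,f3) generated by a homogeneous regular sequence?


codim=3, depth=dim(R/I)=11-3=8
Product=3*8=24


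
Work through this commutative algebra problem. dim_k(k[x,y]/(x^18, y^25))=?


Basis: x^i*y^j, i<18, j<25
18*25=450


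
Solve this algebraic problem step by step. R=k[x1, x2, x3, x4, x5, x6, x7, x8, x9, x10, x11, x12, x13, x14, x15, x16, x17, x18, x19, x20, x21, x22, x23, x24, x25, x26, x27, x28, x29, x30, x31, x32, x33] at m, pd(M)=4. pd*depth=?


pd+depth=33
depth=33-4=29
pd*depth=4*29=116


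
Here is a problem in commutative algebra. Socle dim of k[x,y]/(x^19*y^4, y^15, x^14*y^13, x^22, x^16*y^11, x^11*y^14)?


Socle = ann(m) = span of standard monomials u with x*u, y*u in I (staircase corners).
Minimal generators: x^22, x^19*y^4, x^16*y^11, x^14*y^13, x^11*y^14, y^15
Corners: x^10y^14, x^13y^13, x^15y^12, x^18y^10, x^21y^3
Socle dim=5


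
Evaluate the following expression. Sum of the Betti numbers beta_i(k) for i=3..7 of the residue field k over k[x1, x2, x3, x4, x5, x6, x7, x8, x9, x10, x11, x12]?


Koszul resolution: beta_i(k)=C(n,i), n=12
C(12,3)=220, C(12,4)=495, C(12,5)=792, C(12,6)=924, C(12,7)=792
Sum=3223


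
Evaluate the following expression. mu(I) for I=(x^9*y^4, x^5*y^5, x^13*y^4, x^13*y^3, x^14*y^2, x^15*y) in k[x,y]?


Remove redundant (divisible by others).
x^13*y^4 redundant.
Min: x^15*y, x^14*y^2, x^13*y^3, x^9*y^4, x^5*y^5
Count=5


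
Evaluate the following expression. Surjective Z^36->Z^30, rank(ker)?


rank(ker) = 36-30 = 6


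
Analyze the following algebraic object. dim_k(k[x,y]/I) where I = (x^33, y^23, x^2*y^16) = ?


k[x,y]/I, I = (x^33, y^23, x^2*y^16)
Rect: 33x23=759. Corner: (33-2)x(23-16)=217.
dim = 759-217 = 542


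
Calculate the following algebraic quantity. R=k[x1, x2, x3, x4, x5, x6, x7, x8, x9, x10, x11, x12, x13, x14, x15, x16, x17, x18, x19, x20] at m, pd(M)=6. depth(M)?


pd+depth=depth(R)=20
depth=20-6=14


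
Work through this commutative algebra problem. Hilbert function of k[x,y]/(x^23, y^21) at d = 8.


k[x,y], I = (x^23, y^21), d = 8
Need i < 23 and d-i < 21.
Range: 0 <= i <= 8.
H(8) = 9


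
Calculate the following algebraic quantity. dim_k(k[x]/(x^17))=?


Basis: 1,x,...,x^16
dim=17


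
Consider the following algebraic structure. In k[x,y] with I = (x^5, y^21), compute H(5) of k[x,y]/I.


k[x,y], I = (x^5, y^21), d = 5
Need i < 5 and d-i < 21.
Range: 0 <= i <= 4.
H(5) = 5


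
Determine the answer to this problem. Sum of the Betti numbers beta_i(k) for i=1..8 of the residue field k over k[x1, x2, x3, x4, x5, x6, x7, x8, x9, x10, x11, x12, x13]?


Koszul resolution: beta_i(k)=C(n,i), n=13
C(13,1)=13, C(13,2)=78, C(13,3)=286, C(13,4)=715, C(13,5)=1287, C(13,6)=1716, C(13,7)=1716, C(13,8)=1287
Sum=7098


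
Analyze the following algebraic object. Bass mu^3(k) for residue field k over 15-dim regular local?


C(n,i)=C(15,3)=455


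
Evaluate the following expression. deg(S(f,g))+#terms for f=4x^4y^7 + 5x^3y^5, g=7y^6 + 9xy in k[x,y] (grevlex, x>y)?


LT(f)=4x^4y^7, LT(g)=7y^6
lcm(LM)=x^4y^7
S(f,g) (scaled by 28 to clear denominators) = 7*f - 4x^4y*g = 35x^3y^5 - 36x^5y^2
2 terms, deg 8.
8+2=10


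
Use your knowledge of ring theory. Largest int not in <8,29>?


gcd(8,29)=1 => F=ab-a-b=8*29-8-29=232-37=195


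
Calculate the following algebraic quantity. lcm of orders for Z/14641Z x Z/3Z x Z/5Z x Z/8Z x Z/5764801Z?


Exponent = lcm of the cyclic orders; pairwise coprime => product.
11^4*3^1*5^1*2^3*7^8=14641*3*5*8*5764801=10128294172920


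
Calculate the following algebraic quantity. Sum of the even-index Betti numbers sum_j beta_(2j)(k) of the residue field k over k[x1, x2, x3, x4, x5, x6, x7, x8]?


Koszul resolution: beta_i(k)=C(n,i), n=8
sum_even C(8,i) = 2^(n-1) = 2^7 = 128


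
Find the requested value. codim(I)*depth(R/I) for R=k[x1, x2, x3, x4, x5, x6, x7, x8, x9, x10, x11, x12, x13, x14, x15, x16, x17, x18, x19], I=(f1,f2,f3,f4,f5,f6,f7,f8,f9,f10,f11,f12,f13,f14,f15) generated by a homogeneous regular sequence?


codim=15, depth=dim(R/I)=19-15=4
Product=15*4=60


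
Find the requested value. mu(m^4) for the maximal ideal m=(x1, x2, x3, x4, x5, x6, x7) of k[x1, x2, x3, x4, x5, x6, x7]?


Graded Nakayama: mu(m^d) = dim_k (m^d/m^(d+1)) = #degree-4 monomials in 7 vars
C(n+d-1,d)=C(10,4)=210


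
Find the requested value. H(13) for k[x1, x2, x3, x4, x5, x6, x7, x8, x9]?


C(d+n-1,n-1)=C(21,8)=203490


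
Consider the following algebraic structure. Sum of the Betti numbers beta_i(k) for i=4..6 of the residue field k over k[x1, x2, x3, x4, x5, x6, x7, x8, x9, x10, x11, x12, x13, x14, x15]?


Koszul resolution: beta_i(k)=C(n,i), n=15
C(15,4)=1365, C(15,5)=3003, C(15,6)=5005
Sum=9373


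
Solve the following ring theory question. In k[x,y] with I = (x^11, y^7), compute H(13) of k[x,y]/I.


k[x,y], I = (x^11, y^7), d = 13
Need i < 11 and d-i < 7.
Range: 7 <= i <= 10.
H(13) = 4


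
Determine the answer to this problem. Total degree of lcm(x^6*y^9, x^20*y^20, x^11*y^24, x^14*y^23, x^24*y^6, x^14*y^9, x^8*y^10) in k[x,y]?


lcm = componentwise max:
x: max(6,20,11,14,24,14,8)=24
y: max(9,20,24,23,6,9,10)=24
Total=24+24=48


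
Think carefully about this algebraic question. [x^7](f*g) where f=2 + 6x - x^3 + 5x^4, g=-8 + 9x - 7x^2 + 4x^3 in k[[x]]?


[x^7] = sum a_i*b_j, i+j=7
  5*4=20
Sum=20


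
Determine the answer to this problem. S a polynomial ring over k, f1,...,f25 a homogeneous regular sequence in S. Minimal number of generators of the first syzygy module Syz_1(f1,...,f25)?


Regular sequence => Koszul complex is the minimal free resolution.
Syz_1 minimally generated by Koszul relations f_i*e_j - f_j*e_i (i<j): mu(Syz_1) = beta_2 = C(m,2) = m(m-1)/2
m=25
25*24/2 = 300


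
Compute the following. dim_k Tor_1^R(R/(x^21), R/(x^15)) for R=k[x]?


Tor_1(R/I,R/J)=(I cap J)/IJ=(x^21)/(x^36)
dim=36-21=min(21,15)=15


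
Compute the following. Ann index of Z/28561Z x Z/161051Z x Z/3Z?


Exponent = lcm of the cyclic orders; pairwise coprime => product.
13^4*11^5*3^1=28561*161051*3=13799332833


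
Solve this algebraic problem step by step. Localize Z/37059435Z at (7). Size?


7-primary part: 37059435=7^7*45
Size=7^7=823543


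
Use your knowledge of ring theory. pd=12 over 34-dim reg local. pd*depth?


pd+depth=34
depth=34-12=22
pd*depth=12*22=264


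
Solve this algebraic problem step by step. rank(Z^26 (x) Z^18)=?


rank(M(x)N) = rank(M)*rank(N)
26*18 = 468


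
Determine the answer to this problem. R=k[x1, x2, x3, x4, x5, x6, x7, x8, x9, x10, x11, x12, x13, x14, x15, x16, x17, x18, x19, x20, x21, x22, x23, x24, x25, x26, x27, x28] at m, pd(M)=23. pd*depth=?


pd+depth=28
depth=28-23=5
pd*depth=23*5=115


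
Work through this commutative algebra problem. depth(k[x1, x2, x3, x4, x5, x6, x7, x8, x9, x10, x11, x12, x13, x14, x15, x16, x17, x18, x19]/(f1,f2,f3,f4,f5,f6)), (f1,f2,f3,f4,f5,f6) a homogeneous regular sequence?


depth(R)=19
depth(R/I)=19-6=13


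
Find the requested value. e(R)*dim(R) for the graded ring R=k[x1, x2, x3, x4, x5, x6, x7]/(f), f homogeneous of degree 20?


e(R)=deg(f)=20, dim(R)=7-1=6
e*dim=20*6=120


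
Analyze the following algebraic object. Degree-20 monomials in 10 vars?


C(d+n-1,n-1)=C(29,9)=10015005


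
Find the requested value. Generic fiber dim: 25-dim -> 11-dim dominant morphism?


dim(fiber)=dim(X)-dim(Y)=25-11=14


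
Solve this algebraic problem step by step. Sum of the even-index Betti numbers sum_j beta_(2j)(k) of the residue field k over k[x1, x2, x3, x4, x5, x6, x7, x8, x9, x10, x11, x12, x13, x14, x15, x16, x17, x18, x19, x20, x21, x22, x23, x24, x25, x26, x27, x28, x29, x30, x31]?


Koszul resolution: beta_i(k)=C(n,i), n=31
sum_even C(31,i) = 2^(n-1) = 2^30 = 1073741824


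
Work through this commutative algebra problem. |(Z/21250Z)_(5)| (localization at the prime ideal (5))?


5-primary part: 21250=5^4*34
Size=5^4=625


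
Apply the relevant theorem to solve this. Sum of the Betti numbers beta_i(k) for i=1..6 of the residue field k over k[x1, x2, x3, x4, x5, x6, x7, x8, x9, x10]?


Koszul resolution: beta_i(k)=C(n,i), n=10
C(10,1)=10, C(10,2)=45, C(10,3)=120, C(10,4)=210, C(10,5)=252, C(10,6)=210
Sum=847


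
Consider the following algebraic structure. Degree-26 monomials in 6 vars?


C(d+n-1,n-1)=C(31,5)=169911


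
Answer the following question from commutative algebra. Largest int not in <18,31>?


gcd(18,31)=1 => F=ab-a-b=18*31-18-31=558-49=509


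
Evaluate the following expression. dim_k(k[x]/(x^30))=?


Basis: 1,x,...,x^29
dim=30


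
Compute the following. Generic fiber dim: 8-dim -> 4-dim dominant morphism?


dim(fiber)=dim(X)-dim(Y)=8-4=4


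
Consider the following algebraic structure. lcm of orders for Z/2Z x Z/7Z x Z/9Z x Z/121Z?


Exponent = lcm of the cyclic orders; pairwise coprime => product.
2^1*7^1*3^2*11^2=2*7*9*121=15246


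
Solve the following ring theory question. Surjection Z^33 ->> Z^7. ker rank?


rank(ker) = 33-7 = 26


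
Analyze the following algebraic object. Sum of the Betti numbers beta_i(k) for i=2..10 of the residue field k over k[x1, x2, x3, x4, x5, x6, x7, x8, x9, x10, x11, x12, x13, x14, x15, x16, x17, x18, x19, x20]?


Koszul resolution: beta_i(k)=C(n,i), n=20
C(20,2)=190, C(20,3)=1140, C(20,4)=4845, C(20,5)=15504, C(20,6)=38760, C(20,7)=77520, C(20,8)=125970, C(20,9)=167960, C(20,10)=184756
Sum=616645


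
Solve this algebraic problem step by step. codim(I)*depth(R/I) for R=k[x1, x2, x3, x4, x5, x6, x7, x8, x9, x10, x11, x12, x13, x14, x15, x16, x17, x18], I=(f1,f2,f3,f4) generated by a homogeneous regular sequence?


codim=4, depth=dim(R/I)=18-4=14
Product=4*14=56


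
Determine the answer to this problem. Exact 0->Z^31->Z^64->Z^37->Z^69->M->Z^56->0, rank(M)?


Alt sum=0:
(-1)^0*31 + (-1)^1*64 + (-1)^2*37 + (-1)^3*69 + (-1)^4*? + (-1)^5*56=0
rank(M)=121


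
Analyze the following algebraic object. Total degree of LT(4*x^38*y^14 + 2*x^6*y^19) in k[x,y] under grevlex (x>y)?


LT: 4*x^38*y^14
deg_x=38, deg_y=14
Total=38+14=52


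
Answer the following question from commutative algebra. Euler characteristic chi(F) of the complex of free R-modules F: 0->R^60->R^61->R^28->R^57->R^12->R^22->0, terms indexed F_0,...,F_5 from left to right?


chi = sum (-1)^i * rank:
(-1)^0*60=60
(-1)^1*61=-61
(-1)^2*28=28
(-1)^3*57=-57
(-1)^4*12=12
(-1)^5*22=-22
chi=-40


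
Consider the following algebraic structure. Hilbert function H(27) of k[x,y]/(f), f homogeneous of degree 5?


H(t)=d for t>=d-1.
d=5, t=27
H(27)=5


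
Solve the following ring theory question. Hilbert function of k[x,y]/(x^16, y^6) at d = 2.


k[x,y], I = (x^16, y^6), d = 2
Need i < 16 and d-i < 6.
Range: 0 <= i <= 2.
H(2) = 3


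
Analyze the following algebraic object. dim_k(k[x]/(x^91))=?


Basis: 1,x,...,x^90
dim=91


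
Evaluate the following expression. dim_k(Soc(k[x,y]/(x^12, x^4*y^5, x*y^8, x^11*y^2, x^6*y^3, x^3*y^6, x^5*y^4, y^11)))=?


Socle = ann(m) = span of standard monomials u with x*u, y*u in I (staircase corners).
Minimal generators: x^12, x^11*y^2, x^6*y^3, x^5*y^4, x^4*y^5, x^3*y^6, x*y^8, y^11
Corners: y^10, x^2y^7, x^3y^5, x^4y^4, x^5y^3, x^10y^2, x^11y
Socle dim=7


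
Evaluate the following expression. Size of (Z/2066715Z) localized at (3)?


3-primary part: 2066715=3^10*35
Size=3^10=59049


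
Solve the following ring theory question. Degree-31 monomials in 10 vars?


C(d+n-1,n-1)=C(40,9)=273438880


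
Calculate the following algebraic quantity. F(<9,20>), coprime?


gcd(9,20)=1 => F=ab-a-b=9*20-9-20=180-29=151


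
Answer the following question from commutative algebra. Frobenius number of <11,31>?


gcd(11,31)=1 => F=ab-a-b=11*31-11-31=341-42=299


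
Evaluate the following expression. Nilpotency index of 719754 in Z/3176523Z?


719754^k mod 3176523:
k=1: 719754
k=2: 2567061
k=3: 2407860
k=4: 388962
k=5: 453789
k=6: 0
First zero at k = 6


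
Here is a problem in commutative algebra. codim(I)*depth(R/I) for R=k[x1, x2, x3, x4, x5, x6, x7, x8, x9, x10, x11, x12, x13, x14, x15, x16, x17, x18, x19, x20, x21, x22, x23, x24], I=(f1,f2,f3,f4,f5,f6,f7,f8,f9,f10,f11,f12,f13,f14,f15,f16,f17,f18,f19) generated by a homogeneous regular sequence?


codim=19, depth=dim(R/I)=24-19=5
Product=19*5=95


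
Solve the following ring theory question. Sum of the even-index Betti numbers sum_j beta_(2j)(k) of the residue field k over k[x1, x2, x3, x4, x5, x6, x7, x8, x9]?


Koszul resolution: beta_i(k)=C(n,i), n=9
sum_even C(9,i) = 2^(n-1) = 2^8 = 256


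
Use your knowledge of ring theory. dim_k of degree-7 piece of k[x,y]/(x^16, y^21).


k[x,y], I = (x^16, y^21), d = 7
Need i < 16 and d-i < 21.
Range: 0 <= i <= 7.
H(7) = 8


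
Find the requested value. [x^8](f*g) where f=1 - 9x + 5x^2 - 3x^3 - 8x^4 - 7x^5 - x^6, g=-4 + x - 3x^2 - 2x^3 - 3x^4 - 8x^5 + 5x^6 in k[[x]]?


[x^8] = sum a_i*b_j, i+j=8
  5*5=25
  -3*-8=24
  -8*-3=24
  -7*-2=14
  -1*-3=3
Sum=90
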